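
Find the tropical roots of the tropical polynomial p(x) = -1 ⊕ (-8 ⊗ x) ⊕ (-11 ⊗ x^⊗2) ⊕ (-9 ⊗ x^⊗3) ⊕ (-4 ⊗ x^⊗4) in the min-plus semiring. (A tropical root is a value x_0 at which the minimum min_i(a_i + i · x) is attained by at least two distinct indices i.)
Roots: {-5, -2, 3, 7}

Each tropical root is a break point of the lower envelope of the lines y = a_i + i · x (there are 5 lines, with slopes 0, 1, ..., 4). Only the lines that attain the minimum somewhere contribute to roots; other lines are dominated. Here the surviving (envelope) indices are i = 4, i = 3, i = 2, i = 1, i = 0.
Intersections between consecutive envelope lines give the roots: for adjacent envelope indices i < j the intersection is x = (a_i − a_j) / (j − i). Reading off the sorted break points: {-5, -2, 3, 7}.
Verification: at each break x_0, at least two indices attain the minimum of min_i(a_i + i · x_0).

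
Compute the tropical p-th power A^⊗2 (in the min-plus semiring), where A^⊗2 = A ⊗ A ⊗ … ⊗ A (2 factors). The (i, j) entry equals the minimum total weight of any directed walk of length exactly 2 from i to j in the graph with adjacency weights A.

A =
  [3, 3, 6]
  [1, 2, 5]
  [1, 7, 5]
A^⊗2 =
  [4, 5, 8]
  [3, 4, 7]
  [4, 4, 7]

Each entry (A^⊗2)_ij equals the minimum over all length-2 walks i = v_0 → v_1 → … → v_2 = j of Σ_t A[v_t][v_{t+1}]. For example, for (i, j) = (0, 2) we minimise over 3 possible intermediate vertex sequences; the minimum is 8, attained along the walk 0 → 1 → 2.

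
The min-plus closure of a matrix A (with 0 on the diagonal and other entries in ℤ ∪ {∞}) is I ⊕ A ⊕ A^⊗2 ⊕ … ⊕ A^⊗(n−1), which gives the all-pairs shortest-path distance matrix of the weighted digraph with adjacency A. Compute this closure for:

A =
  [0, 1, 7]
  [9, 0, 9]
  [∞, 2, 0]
Closure =
  [0, 1, 7]
  [9, 0, 9]
  [11, 2, 0]

This is the Floyd-Warshall all-pairs shortest-path computation. For each intermediate vertex k = 0, 1, …, 2, update dist[i][j] ← min(dist[i][j], dist[i][k] + dist[k][j]). The final matrix gives, for each (i, j), the minimum total weight of any directed path from i to j (possibly empty when i = j).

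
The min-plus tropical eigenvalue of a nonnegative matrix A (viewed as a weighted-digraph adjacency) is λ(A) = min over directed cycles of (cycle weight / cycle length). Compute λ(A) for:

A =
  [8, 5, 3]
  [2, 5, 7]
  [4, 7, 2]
λ(A) = 2

Enumerate directed cycles and compute their means (weight / length). Sample:
  cycle 0 → 0: weight = 8, length = 1, mean = 8/1 ≈ 8.000
  cycle 1 → 1: weight = 5, length = 1, mean = 5/1 ≈ 5.000
  cycle 2 → 2: weight = 2, length = 1, mean = 2/1 ≈ 2.000
  cycle 0 → 1 → 0: weight = 7, length = 2, mean = 7/2 ≈ 3.500
  cycle 0 → 2 → 0: weight = 7, length = 2, mean = 7/2 ≈ 3.500
  cycle 1 → 0 → 1: weight = 7, length = 2, mean = 7/2 ≈ 3.500
Minimum mean = 2.000, attained e.g. along the cycle 2 → 2 with weight 2 and length 1. So λ(A) = 2/1 = 2.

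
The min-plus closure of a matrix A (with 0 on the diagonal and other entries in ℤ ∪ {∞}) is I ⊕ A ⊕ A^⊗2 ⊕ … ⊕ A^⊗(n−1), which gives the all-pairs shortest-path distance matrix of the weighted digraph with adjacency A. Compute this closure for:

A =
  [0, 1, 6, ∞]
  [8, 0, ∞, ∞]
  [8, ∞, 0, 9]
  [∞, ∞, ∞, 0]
Closure =
  [0, 1, 6, 15]
  [8, 0, 14, 23]
  [8, 9, 0, 9]
  [∞, ∞, ∞, 0]

This is the Floyd-Warshall all-pairs shortest-path computation. For each intermediate vertex k = 0, 1, …, 3, update dist[i][j] ← min(dist[i][j], dist[i][k] + dist[k][j]). The final matrix gives, for each (i, j), the minimum total weight of any directed path from i to j (possibly empty when i = j).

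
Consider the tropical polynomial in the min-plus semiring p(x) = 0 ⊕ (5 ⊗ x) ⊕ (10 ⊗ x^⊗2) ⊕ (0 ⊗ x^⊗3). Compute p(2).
p(2) = 0

A tropical monomial a ⊗ x^⊗i evaluates to a + i · x. Evaluating each term at x = 2:
  Term 0 contributes 0 + 0 · 2 = 0
  Term 1 contributes 5 + 1 · 2 = 7
  Term 2 contributes 10 + 2 · 2 = 14
  Term 3 contributes 0 + 3 · 2 = 6
p(2) = ⊕ of these = min[0, 7, 14, 6] = 0.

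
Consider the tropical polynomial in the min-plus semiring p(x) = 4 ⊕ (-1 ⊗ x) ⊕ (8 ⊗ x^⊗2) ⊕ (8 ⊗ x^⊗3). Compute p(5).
p(5) = 4

A tropical monomial a ⊗ x^⊗i evaluates to a + i · x. Evaluating each term at x = 5:
  Term 0 contributes 4 + 0 · 5 = 4
  Term 1 contributes -1 + 1 · 5 = 4
  Term 2 contributes 8 + 2 · 5 = 18
  Term 3 contributes 8 + 3 · 5 = 23
p(5) = ⊕ of these = min[4, 4, 18, 23] = 4.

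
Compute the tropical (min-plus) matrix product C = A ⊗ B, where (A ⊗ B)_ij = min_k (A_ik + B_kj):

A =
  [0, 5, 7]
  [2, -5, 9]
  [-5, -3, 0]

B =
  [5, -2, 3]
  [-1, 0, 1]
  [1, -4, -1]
A ⊗ B =
  [4, -2, 3]
  [-6, -5, -4]
  [-4, -7, -2]

Apply the min-plus product entry-by-entry:
  C[0][0] = min over k of (A[0][0] + B[0][0] = 0 + 5 = 5, A[0][1] + B[1][0] = 5 + -1 = 4, A[0][2] + B[2][0] = 7 + 1 = 8) = 4 (attained at k = 1)
  C[0][1] = min over k of (A[0][0] + B[0][1] = 0 + -2 = -2, A[0][1] + B[1][1] = 5 + 0 = 5, A[0][2] + B[2][1] = 7 + -4 = 3) = -2 (attained at k = 0)
  C[0][2] = min over k of (A[0][0] + B[0][2] = 0 + 3 = 3, A[0][1] + B[1][2] = 5 + 1 = 6, A[0][2] + B[2][2] = 7 + -1 = 6) = 3 (attained at k = 0)
  C[1][0] = min over k of (A[1][0] + B[0][0] = 2 + 5 = 7, A[1][1] + B[1][0] = -5 + -1 = -6, A[1][2] + B[2][0] = 9 + 1 = 10) = -6 (attained at k = 1)
  C[1][1] = min over k of (A[1][0] + B[0][1] = 2 + -2 = 0, A[1][1] + B[1][1] = -5 + 0 = -5, A[1][2] + B[2][1] = 9 + -4 = 5) = -5 (attained at k = 1)
  C[1][2] = min over k of (A[1][0] + B[0][2] = 2 + 3 = 5, A[1][1] + B[1][2] = -5 + 1 = -4, A[1][2] + B[2][2] = 9 + -1 = 8) = -4 (attained at k = 1)
  C[2][0] = min over k of (A[2][0] + B[0][0] = -5 + 5 = 0, A[2][1] + B[1][0] = -3 + -1 = -4, A[2][2] + B[2][0] = 0 + 1 = 1) = -4 (attained at k = 1)
  C[2][1] = min over k of (A[2][0] + B[0][1] = -5 + -2 = -7, A[2][1] + B[1][1] = -3 + 0 = -3, A[2][2] + B[2][1] = 0 + -4 = -4) = -7 (attained at k = 0)
  C[2][2] = min over k of (A[2][0] + B[0][2] = -5 + 3 = -2, A[2][1] + B[1][2] = -3 + 1 = -2, A[2][2] + B[2][2] = 0 + -1 = -1) = -2 (attained at k = 0)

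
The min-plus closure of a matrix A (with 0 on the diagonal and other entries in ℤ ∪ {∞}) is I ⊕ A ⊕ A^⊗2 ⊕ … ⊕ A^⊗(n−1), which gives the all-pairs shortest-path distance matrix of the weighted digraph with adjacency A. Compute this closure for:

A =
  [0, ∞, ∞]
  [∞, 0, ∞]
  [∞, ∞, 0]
Closure =
  [0, ∞, ∞]
  [∞, 0, ∞]
  [∞, ∞, 0]

This is the Floyd-Warshall all-pairs shortest-path computation. For each intermediate vertex k = 0, 1, …, 2, update dist[i][j] ← min(dist[i][j], dist[i][k] + dist[k][j]). The final matrix gives, for each (i, j), the minimum total weight of any directed path from i to j (possibly empty when i = j).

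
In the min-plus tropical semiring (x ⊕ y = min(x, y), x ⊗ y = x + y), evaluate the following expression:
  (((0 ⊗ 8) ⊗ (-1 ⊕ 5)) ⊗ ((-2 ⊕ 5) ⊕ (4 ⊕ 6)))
(((0 ⊗ 8) ⊗ (-1 ⊕ 5)) ⊗ ((-2 ⊕ 5) ⊕ (4 ⊕ 6))) = 5

Expand innermost to outermost. Recall ⊕ takes the minimum of its arguments and ⊗ takes their sum. Working out the expression (((0 ⊗ 8) ⊗ (-1 ⊕ 5)) ⊗ ((-2 ⊕ 5) ⊕ (4 ⊕ 6))) gives 5.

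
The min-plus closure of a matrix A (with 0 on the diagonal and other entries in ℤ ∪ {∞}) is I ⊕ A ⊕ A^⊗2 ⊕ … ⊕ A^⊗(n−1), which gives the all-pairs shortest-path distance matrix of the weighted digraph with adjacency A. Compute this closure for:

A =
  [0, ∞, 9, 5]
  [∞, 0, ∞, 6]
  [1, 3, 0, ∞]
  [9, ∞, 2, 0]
Closure =
  [0, 10, 7, 5]
  [9, 0, 8, 6]
  [1, 3, 0, 6]
  [3, 5, 2, 0]

This is the Floyd-Warshall all-pairs shortest-path computation. For each intermediate vertex k = 0, 1, …, 3, update dist[i][j] ← min(dist[i][j], dist[i][k] + dist[k][j]). The final matrix gives, for each (i, j), the minimum total weight of any directed path from i to j (possibly empty when i = j).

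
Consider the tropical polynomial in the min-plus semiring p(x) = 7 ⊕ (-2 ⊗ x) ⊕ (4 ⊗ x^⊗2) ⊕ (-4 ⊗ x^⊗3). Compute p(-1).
p(-1) = -7

A tropical monomial a ⊗ x^⊗i evaluates to a + i · x. Evaluating each term at x = -1:
  Term 0 contributes 7 + 0 · -1 = 7
  Term 1 contributes -2 + 1 · -1 = -3
  Term 2 contributes 4 + 2 · -1 = 2
  Term 3 contributes -4 + 3 · -1 = -7
p(-1) = ⊕ of these = min[7, -3, 2, -7] = -7.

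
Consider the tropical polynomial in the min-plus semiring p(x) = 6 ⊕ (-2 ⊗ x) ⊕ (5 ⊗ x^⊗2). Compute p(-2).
p(-2) = -4

A tropical monomial a ⊗ x^⊗i evaluates to a + i · x. Evaluating each term at x = -2:
  Term 0 contributes 6 + 0 · -2 = 6
  Term 1 contributes -2 + 1 · -2 = -4
  Term 2 contributes 5 + 2 · -2 = 1
p(-2) = ⊕ of these = min[6, -4, 1] = -4.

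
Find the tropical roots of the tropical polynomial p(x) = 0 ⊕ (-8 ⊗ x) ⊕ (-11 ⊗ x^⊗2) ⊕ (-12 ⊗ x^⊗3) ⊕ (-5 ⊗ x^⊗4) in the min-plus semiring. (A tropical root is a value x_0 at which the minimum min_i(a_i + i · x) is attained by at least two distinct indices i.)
Roots: {-7, 1, 3, 8}

Each tropical root is a break point of the lower envelope of the lines y = a_i + i · x (there are 5 lines, with slopes 0, 1, ..., 4). Only the lines that attain the minimum somewhere contribute to roots; other lines are dominated. Here the surviving (envelope) indices are i = 4, i = 3, i = 2, i = 1, i = 0.
Intersections between consecutive envelope lines give the roots: for adjacent envelope indices i < j the intersection is x = (a_i − a_j) / (j − i). Reading off the sorted break points: {-7, 1, 3, 8}.
Verification: at each break x_0, at least two indices attain the minimum of min_i(a_i + i · x_0).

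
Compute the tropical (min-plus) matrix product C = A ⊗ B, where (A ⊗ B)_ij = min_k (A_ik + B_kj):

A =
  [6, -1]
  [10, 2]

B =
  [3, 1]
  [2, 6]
A ⊗ B =
  [1, 5]
  [4, 8]

Apply the min-plus product entry-by-entry:
  C[0][0] = min over k of (A[0][0] + B[0][0] = 6 + 3 = 9, A[0][1] + B[1][0] = -1 + 2 = 1) = 1 (attained at k = 1)
  C[0][1] = min over k of (A[0][0] + B[0][1] = 6 + 1 = 7, A[0][1] + B[1][1] = -1 + 6 = 5) = 5 (attained at k = 1)
  C[1][0] = min over k of (A[1][0] + B[0][0] = 10 + 3 = 13, A[1][1] + B[1][0] = 2 + 2 = 4) = 4 (attained at k = 1)
  C[1][1] = min over k of (A[1][0] + B[0][1] = 10 + 1 = 11, A[1][1] + B[1][1] = 2 + 6 = 8) = 8 (attained at k = 1)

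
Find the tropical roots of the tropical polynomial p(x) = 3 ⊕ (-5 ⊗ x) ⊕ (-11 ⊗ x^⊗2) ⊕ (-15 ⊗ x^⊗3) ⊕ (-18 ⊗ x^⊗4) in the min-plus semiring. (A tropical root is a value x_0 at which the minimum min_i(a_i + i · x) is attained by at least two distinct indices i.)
Roots: {3, 4, 6, 8}

Each tropical root is a break point of the lower envelope of the lines y = a_i + i · x (there are 5 lines, with slopes 0, 1, ..., 4). Only the lines that attain the minimum somewhere contribute to roots; other lines are dominated. Here the surviving (envelope) indices are i = 4, i = 3, i = 2, i = 1, i = 0.
Intersections between consecutive envelope lines give the roots: for adjacent envelope indices i < j the intersection is x = (a_i − a_j) / (j − i). Reading off the sorted break points: {3, 4, 6, 8}.
Verification: at each break x_0, at least two indices attain the minimum of min_i(a_i + i · x_0).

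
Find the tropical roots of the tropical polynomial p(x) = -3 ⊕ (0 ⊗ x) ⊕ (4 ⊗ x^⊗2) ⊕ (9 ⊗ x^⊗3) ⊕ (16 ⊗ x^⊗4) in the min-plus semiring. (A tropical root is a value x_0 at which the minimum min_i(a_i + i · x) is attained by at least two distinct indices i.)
Roots: {-7, -5, -4, -3}

Each tropical root is a break point of the lower envelope of the lines y = a_i + i · x (there are 5 lines, with slopes 0, 1, ..., 4). Only the lines that attain the minimum somewhere contribute to roots; other lines are dominated. Here the surviving (envelope) indices are i = 4, i = 3, i = 2, i = 1, i = 0.
Intersections between consecutive envelope lines give the roots: for adjacent envelope indices i < j the intersection is x = (a_i − a_j) / (j − i). Reading off the sorted break points: {-7, -5, -4, -3}.
Verification: at each break x_0, at least two indices attain the minimum of min_i(a_i + i · x_0).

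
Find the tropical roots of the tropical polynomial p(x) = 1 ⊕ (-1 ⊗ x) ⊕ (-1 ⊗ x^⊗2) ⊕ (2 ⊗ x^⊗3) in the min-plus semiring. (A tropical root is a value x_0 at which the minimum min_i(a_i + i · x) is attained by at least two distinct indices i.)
Roots: {-3, 0, 2}

Each tropical root is a break point of the lower envelope of the lines y = a_i + i · x (there are 4 lines, with slopes 0, 1, ..., 3). Only the lines that attain the minimum somewhere contribute to roots; other lines are dominated. Here the surviving (envelope) indices are i = 3, i = 2, i = 1, i = 0.
Intersections between consecutive envelope lines give the roots: for adjacent envelope indices i < j the intersection is x = (a_i − a_j) / (j − i). Reading off the sorted break points: {-3, 0, 2}.
Verification: at each break x_0, at least two indices attain the minimum of min_i(a_i + i · x_0).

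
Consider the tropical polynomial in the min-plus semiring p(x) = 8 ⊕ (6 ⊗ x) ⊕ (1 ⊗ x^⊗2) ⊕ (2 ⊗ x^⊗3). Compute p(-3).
p(-3) = -7

A tropical monomial a ⊗ x^⊗i evaluates to a + i · x. Evaluating each term at x = -3:
  Term 0 contributes 8 + 0 · -3 = 8
  Term 1 contributes 6 + 1 · -3 = 3
  Term 2 contributes 1 + 2 · -3 = -5
  Term 3 contributes 2 + 3 · -3 = -7
p(-3) = ⊕ of these = min[8, 3, -5, -7] = -7.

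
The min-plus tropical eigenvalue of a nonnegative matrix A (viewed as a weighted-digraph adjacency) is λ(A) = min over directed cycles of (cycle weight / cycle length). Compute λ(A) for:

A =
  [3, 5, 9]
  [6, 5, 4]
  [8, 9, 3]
λ(A) = 3

Enumerate directed cycles and compute their means (weight / length). Sample:
  cycle 0 → 0: weight = 3, length = 1, mean = 3/1 ≈ 3.000
  cycle 1 → 1: weight = 5, length = 1, mean = 5/1 ≈ 5.000
  cycle 2 → 2: weight = 3, length = 1, mean = 3/1 ≈ 3.000
  cycle 0 → 1 → 0: weight = 11, length = 2, mean = 11/2 ≈ 5.500
  cycle 0 → 2 → 0: weight = 17, length = 2, mean = 17/2 ≈ 8.500
  cycle 1 → 0 → 1: weight = 11, length = 2, mean = 11/2 ≈ 5.500
Minimum mean = 3.000, attained e.g. along the cycle 0 → 0 with weight 3 and length 1. So λ(A) = 3/1 = 3.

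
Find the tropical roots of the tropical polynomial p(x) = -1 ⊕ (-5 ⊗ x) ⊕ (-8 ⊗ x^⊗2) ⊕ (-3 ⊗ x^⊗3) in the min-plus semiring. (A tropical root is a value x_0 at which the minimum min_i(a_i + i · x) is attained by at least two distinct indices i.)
Roots: {-5, 3, 4}

Each tropical root is a break point of the lower envelope of the lines y = a_i + i · x (there are 4 lines, with slopes 0, 1, ..., 3). Only the lines that attain the minimum somewhere contribute to roots; other lines are dominated. Here the surviving (envelope) indices are i = 3, i = 2, i = 1, i = 0.
Intersections between consecutive envelope lines give the roots: for adjacent envelope indices i < j the intersection is x = (a_i − a_j) / (j − i). Reading off the sorted break points: {-5, 3, 4}.
Verification: at each break x_0, at least two indices attain the minimum of min_i(a_i + i · x_0).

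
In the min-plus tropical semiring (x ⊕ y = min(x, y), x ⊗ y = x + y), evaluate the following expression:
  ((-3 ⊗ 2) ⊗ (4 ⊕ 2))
((-3 ⊗ 2) ⊗ (4 ⊕ 2)) = 1

Expand innermost to outermost. Recall ⊕ takes the minimum of its arguments and ⊗ takes their sum. Working out the expression ((-3 ⊗ 2) ⊗ (4 ⊕ 2)) gives 1.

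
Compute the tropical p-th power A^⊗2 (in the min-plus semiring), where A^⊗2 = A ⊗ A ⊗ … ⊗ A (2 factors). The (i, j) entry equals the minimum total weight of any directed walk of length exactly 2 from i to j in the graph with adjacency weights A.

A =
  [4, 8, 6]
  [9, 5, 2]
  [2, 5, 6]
A^⊗2 =
  [8, 11, 10]
  [4, 7, 7]
  [6, 10, 7]

Each entry (A^⊗2)_ij equals the minimum over all length-2 walks i = v_0 → v_1 → … → v_2 = j of Σ_t A[v_t][v_{t+1}]. For example, for (i, j) = (0, 2) we minimise over 3 possible intermediate vertex sequences; the minimum is 10, attained along the walk 0 → 0 → 2.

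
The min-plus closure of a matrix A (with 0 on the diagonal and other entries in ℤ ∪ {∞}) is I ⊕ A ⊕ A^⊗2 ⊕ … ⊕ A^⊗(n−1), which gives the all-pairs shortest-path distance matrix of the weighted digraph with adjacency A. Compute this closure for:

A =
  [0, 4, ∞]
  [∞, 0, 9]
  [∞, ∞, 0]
Closure =
  [0, 4, 13]
  [∞, 0, 9]
  [∞, ∞, 0]

This is the Floyd-Warshall all-pairs shortest-path computation. For each intermediate vertex k = 0, 1, …, 2, update dist[i][j] ← min(dist[i][j], dist[i][k] + dist[k][j]). The final matrix gives, for each (i, j), the minimum total weight of any directed path from i to j (possibly empty when i = j).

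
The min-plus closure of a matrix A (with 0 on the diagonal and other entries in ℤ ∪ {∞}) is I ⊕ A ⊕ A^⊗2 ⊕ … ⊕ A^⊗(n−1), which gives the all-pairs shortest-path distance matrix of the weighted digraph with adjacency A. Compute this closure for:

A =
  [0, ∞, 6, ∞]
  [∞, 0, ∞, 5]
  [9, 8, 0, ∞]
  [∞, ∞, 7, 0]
Closure =
  [0, 14, 6, 19]
  [21, 0, 12, 5]
  [9, 8, 0, 13]
  [16, 15, 7, 0]

This is the Floyd-Warshall all-pairs shortest-path computation. For each intermediate vertex k = 0, 1, …, 3, update dist[i][j] ← min(dist[i][j], dist[i][k] + dist[k][j]). The final matrix gives, for each (i, j), the minimum total weight of any directed path from i to j (possibly empty when i = j).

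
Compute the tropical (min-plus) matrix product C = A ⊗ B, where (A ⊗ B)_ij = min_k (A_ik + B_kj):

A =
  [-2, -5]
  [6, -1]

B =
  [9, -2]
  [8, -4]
A ⊗ B =
  [3, -9]
  [7, -5]

Apply the min-plus product entry-by-entry:
  C[0][0] = min over k of (A[0][0] + B[0][0] = -2 + 9 = 7, A[0][1] + B[1][0] = -5 + 8 = 3) = 3 (attained at k = 1)
  C[0][1] = min over k of (A[0][0] + B[0][1] = -2 + -2 = -4, A[0][1] + B[1][1] = -5 + -4 = -9) = -9 (attained at k = 1)
  C[1][0] = min over k of (A[1][0] + B[0][0] = 6 + 9 = 15, A[1][1] + B[1][0] = -1 + 8 = 7) = 7 (attained at k = 1)
  C[1][1] = min over k of (A[1][0] + B[0][1] = 6 + -2 = 4, A[1][1] + B[1][1] = -1 + -4 = -5) = -5 (attained at k = 1)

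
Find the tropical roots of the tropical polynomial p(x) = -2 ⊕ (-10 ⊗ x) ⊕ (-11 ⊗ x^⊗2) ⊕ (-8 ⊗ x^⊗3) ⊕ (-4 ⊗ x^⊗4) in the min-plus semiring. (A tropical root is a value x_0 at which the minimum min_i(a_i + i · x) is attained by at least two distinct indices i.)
Roots: {-4, -3, 1, 8}

Each tropical root is a break point of the lower envelope of the lines y = a_i + i · x (there are 5 lines, with slopes 0, 1, ..., 4). Only the lines that attain the minimum somewhere contribute to roots; other lines are dominated. Here the surviving (envelope) indices are i = 4, i = 3, i = 2, i = 1, i = 0.
Intersections between consecutive envelope lines give the roots: for adjacent envelope indices i < j the intersection is x = (a_i − a_j) / (j − i). Reading off the sorted break points: {-4, -3, 1, 8}.
Verification: at each break x_0, at least two indices attain the minimum of min_i(a_i + i · x_0).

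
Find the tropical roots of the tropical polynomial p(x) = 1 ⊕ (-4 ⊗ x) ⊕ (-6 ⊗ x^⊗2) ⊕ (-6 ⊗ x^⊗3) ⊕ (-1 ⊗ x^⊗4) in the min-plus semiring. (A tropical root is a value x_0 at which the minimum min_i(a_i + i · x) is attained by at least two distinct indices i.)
Roots: {-5, 0, 2, 5}

Each tropical root is a break point of the lower envelope of the lines y = a_i + i · x (there are 5 lines, with slopes 0, 1, ..., 4). Only the lines that attain the minimum somewhere contribute to roots; other lines are dominated. Here the surviving (envelope) indices are i = 4, i = 3, i = 2, i = 1, i = 0.
Intersections between consecutive envelope lines give the roots: for adjacent envelope indices i < j the intersection is x = (a_i − a_j) / (j − i). Reading off the sorted break points: {-5, 0, 2, 5}.
Verification: at each break x_0, at least two indices attain the minimum of min_i(a_i + i · x_0).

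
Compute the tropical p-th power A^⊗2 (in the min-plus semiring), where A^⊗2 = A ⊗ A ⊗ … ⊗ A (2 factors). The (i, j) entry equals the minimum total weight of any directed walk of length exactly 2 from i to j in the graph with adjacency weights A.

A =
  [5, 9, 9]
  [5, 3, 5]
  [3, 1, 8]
A^⊗2 =
  [10, 10, 14]
  [8, 6, 8]
  [6, 4, 6]

Each entry (A^⊗2)_ij equals the minimum over all length-2 walks i = v_0 → v_1 → … → v_2 = j of Σ_t A[v_t][v_{t+1}]. For example, for (i, j) = (0, 2) we minimise over 3 possible intermediate vertex sequences; the minimum is 14, attained along the walk 0 → 0 → 2.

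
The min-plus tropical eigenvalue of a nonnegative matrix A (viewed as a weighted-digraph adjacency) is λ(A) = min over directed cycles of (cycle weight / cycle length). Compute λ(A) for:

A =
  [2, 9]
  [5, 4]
λ(A) = 2

Enumerate directed cycles and compute their means (weight / length). Sample:
  cycle 0 → 0: weight = 2, length = 1, mean = 2/1 ≈ 2.000
  cycle 1 → 1: weight = 4, length = 1, mean = 4/1 ≈ 4.000
  cycle 0 → 1 → 0: weight = 14, length = 2, mean = 14/2 ≈ 7.000
  cycle 1 → 0 → 1: weight = 14, length = 2, mean = 14/2 ≈ 7.000
Minimum mean = 2.000, attained e.g. along the cycle 0 → 0 with weight 2 and length 1. So λ(A) = 2/1 = 2.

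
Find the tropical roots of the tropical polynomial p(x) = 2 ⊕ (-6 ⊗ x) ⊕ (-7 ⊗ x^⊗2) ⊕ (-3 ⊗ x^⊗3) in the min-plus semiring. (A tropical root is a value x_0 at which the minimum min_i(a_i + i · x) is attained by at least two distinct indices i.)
Roots: {-4, 1, 8}

Each tropical root is a break point of the lower envelope of the lines y = a_i + i · x (there are 4 lines, with slopes 0, 1, ..., 3). Only the lines that attain the minimum somewhere contribute to roots; other lines are dominated. Here the surviving (envelope) indices are i = 3, i = 2, i = 1, i = 0.
Intersections between consecutive envelope lines give the roots: for adjacent envelope indices i < j the intersection is x = (a_i − a_j) / (j − i). Reading off the sorted break points: {-4, 1, 8}.
Verification: at each break x_0, at least two indices attain the minimum of min_i(a_i + i · x_0).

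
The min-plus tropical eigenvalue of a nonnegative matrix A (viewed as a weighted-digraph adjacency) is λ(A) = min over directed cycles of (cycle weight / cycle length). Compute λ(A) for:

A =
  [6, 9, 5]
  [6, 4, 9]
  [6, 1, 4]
λ(A) = 4

Enumerate directed cycles and compute their means (weight / length). Sample:
  cycle 0 → 0: weight = 6, length = 1, mean = 6/1 ≈ 6.000
  cycle 1 → 1: weight = 4, length = 1, mean = 4/1 ≈ 4.000
  cycle 2 → 2: weight = 4, length = 1, mean = 4/1 ≈ 4.000
  cycle 0 → 1 → 0: weight = 15, length = 2, mean = 15/2 ≈ 7.500
  cycle 0 → 2 → 0: weight = 11, length = 2, mean = 11/2 ≈ 5.500
  cycle 1 → 0 → 1: weight = 15, length = 2, mean = 15/2 ≈ 7.500
Minimum mean = 4.000, attained e.g. along the cycle 1 → 1 with weight 4 and length 1. So λ(A) = 4/1 = 4.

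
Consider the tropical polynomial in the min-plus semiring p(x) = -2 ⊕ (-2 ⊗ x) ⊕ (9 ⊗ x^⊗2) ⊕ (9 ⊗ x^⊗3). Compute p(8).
p(8) = -2

A tropical monomial a ⊗ x^⊗i evaluates to a + i · x. Evaluating each term at x = 8:
  Term 0 contributes -2 + 0 · 8 = -2
  Term 1 contributes -2 + 1 · 8 = 6
  Term 2 contributes 9 + 2 · 8 = 25
  Term 3 contributes 9 + 3 · 8 = 33
p(8) = ⊕ of these = min[-2, 6, 25, 33] = -2.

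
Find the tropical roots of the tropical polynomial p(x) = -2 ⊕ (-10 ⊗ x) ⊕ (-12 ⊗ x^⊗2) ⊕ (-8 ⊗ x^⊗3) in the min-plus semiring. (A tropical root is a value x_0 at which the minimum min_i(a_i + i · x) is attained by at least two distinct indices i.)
Roots: {-4, 2, 8}

Each tropical root is a break point of the lower envelope of the lines y = a_i + i · x (there are 4 lines, with slopes 0, 1, ..., 3). Only the lines that attain the minimum somewhere contribute to roots; other lines are dominated. Here the surviving (envelope) indices are i = 3, i = 2, i = 1, i = 0.
Intersections between consecutive envelope lines give the roots: for adjacent envelope indices i < j the intersection is x = (a_i − a_j) / (j − i). Reading off the sorted break points: {-4, 2, 8}.
Verification: at each break x_0, at least two indices attain the minimum of min_i(a_i + i · x_0).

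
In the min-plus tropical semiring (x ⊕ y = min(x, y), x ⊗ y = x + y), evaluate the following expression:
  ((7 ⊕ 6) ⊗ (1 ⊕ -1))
((7 ⊕ 6) ⊗ (1 ⊕ -1)) = 5

Expand innermost to outermost. Recall ⊕ takes the minimum of its arguments and ⊗ takes their sum. Working out the expression ((7 ⊕ 6) ⊗ (1 ⊕ -1)) gives 5.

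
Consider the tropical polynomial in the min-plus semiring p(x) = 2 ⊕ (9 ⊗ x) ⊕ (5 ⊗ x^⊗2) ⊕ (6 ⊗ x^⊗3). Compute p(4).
p(4) = 2

A tropical monomial a ⊗ x^⊗i evaluates to a + i · x. Evaluating each term at x = 4:
  Term 0 contributes 2 + 0 · 4 = 2
  Term 1 contributes 9 + 1 · 4 = 13
  Term 2 contributes 5 + 2 · 4 = 13
  Term 3 contributes 6 + 3 · 4 = 18
p(4) = ⊕ of these = min[2, 13, 13, 18] = 2.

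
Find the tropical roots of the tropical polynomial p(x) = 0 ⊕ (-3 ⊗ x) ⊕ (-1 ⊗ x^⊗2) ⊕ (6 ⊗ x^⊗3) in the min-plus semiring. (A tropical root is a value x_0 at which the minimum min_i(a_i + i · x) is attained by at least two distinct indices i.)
Roots: {-7, -2, 3}

Each tropical root is a break point of the lower envelope of the lines y = a_i + i · x (there are 4 lines, with slopes 0, 1, ..., 3). Only the lines that attain the minimum somewhere contribute to roots; other lines are dominated. Here the surviving (envelope) indices are i = 3, i = 2, i = 1, i = 0.
Intersections between consecutive envelope lines give the roots: for adjacent envelope indices i < j the intersection is x = (a_i − a_j) / (j − i). Reading off the sorted break points: {-7, -2, 3}.
Verification: at each break x_0, at least two indices attain the minimum of min_i(a_i + i · x_0).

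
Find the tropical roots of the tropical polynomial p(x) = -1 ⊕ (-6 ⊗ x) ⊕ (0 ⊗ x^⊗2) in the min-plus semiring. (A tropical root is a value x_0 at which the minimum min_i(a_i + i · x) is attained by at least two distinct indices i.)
Roots: {-6, 5}

Each tropical root is a break point of the lower envelope of the lines y = a_i + i · x (there are 3 lines, with slopes 0, 1, ..., 2). Only the lines that attain the minimum somewhere contribute to roots; other lines are dominated. Here the surviving (envelope) indices are i = 2, i = 1, i = 0.
Intersections between consecutive envelope lines give the roots: for adjacent envelope indices i < j the intersection is x = (a_i − a_j) / (j − i). Reading off the sorted break points: {-6, 5}.
Verification: at each break x_0, at least two indices attain the minimum of min_i(a_i + i · x_0).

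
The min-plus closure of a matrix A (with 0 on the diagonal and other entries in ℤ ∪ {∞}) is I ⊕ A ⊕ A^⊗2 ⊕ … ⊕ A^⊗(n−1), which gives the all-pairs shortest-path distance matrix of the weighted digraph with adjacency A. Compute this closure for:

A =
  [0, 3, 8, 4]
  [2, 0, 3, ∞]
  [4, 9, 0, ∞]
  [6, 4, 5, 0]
Closure =
  [0, 3, 6, 4]
  [2, 0, 3, 6]
  [4, 7, 0, 8]
  [6, 4, 5, 0]

This is the Floyd-Warshall all-pairs shortest-path computation. For each intermediate vertex k = 0, 1, …, 3, update dist[i][j] ← min(dist[i][j], dist[i][k] + dist[k][j]). The final matrix gives, for each (i, j), the minimum total weight of any directed path from i to j (possibly empty when i = j).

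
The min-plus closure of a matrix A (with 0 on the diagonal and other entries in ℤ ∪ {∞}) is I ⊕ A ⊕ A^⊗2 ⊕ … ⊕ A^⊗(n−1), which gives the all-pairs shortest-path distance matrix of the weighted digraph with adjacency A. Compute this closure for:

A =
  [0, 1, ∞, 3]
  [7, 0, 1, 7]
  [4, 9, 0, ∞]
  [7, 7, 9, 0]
Closure =
  [0, 1, 2, 3]
  [5, 0, 1, 7]
  [4, 5, 0, 7]
  [7, 7, 8, 0]

This is the Floyd-Warshall all-pairs shortest-path computation. For each intermediate vertex k = 0, 1, …, 3, update dist[i][j] ← min(dist[i][j], dist[i][k] + dist[k][j]). The final matrix gives, for each (i, j), the minimum total weight of any directed path from i to j (possibly empty when i = j).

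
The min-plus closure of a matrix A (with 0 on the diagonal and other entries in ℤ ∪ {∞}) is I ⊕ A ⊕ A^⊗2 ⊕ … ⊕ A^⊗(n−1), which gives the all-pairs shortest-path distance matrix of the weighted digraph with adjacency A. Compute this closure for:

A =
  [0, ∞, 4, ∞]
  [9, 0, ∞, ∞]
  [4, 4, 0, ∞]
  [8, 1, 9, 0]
Closure =
  [0, 8, 4, ∞]
  [9, 0, 13, ∞]
  [4, 4, 0, ∞]
  [8, 1, 9, 0]

This is the Floyd-Warshall all-pairs shortest-path computation. For each intermediate vertex k = 0, 1, …, 3, update dist[i][j] ← min(dist[i][j], dist[i][k] + dist[k][j]). The final matrix gives, for each (i, j), the minimum total weight of any directed path from i to j (possibly empty when i = j).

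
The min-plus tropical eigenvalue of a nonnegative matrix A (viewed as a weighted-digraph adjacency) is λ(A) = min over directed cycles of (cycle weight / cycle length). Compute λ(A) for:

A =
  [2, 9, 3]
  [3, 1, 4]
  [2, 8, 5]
λ(A) = 1

Enumerate directed cycles and compute their means (weight / length). Sample:
  cycle 0 → 0: weight = 2, length = 1, mean = 2/1 ≈ 2.000
  cycle 1 → 1: weight = 1, length = 1, mean = 1/1 ≈ 1.000
  cycle 2 → 2: weight = 5, length = 1, mean = 5/1 ≈ 5.000
  cycle 0 → 1 → 0: weight = 12, length = 2, mean = 12/2 ≈ 6.000
  cycle 0 → 2 → 0: weight = 5, length = 2, mean = 5/2 ≈ 2.500
  cycle 1 → 0 → 1: weight = 12, length = 2, mean = 12/2 ≈ 6.000
Minimum mean = 1.000, attained e.g. along the cycle 1 → 1 with weight 1 and length 1. So λ(A) = 1/1 = 1.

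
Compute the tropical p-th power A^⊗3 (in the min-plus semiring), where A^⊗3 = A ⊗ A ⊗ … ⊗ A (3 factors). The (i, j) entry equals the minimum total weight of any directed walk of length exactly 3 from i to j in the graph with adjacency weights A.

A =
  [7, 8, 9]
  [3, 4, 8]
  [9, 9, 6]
A^⊗3 =
  [15, 16, 20]
  [11, 12, 16]
  [16, 17, 18]

Each entry (A^⊗3)_ij equals the minimum over all length-3 walks i = v_0 → v_1 → … → v_3 = j of Σ_t A[v_t][v_{t+1}]. For example, for (i, j) = (0, 2) we minimise over 9 possible intermediate vertex sequences; the minimum is 20, attained along the walk 0 → 1 → 0 → 2.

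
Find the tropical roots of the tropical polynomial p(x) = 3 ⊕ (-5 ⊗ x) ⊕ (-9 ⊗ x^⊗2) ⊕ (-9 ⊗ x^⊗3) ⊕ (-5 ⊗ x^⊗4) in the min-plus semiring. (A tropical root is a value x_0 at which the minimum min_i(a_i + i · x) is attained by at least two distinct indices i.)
Roots: {-4, 0, 4, 8}

Each tropical root is a break point of the lower envelope of the lines y = a_i + i · x (there are 5 lines, with slopes 0, 1, ..., 4). Only the lines that attain the minimum somewhere contribute to roots; other lines are dominated. Here the surviving (envelope) indices are i = 4, i = 3, i = 2, i = 1, i = 0.
Intersections between consecutive envelope lines give the roots: for adjacent envelope indices i < j the intersection is x = (a_i − a_j) / (j − i). Reading off the sorted break points: {-4, 0, 4, 8}.
Verification: at each break x_0, at least two indices attain the minimum of min_i(a_i + i · x_0).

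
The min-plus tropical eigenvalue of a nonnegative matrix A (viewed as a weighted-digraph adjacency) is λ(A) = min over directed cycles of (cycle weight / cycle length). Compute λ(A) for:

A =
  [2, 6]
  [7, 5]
λ(A) = 2

Enumerate directed cycles and compute their means (weight / length). Sample:
  cycle 0 → 0: weight = 2, length = 1, mean = 2/1 ≈ 2.000
  cycle 1 → 1: weight = 5, length = 1, mean = 5/1 ≈ 5.000
  cycle 0 → 1 → 0: weight = 13, length = 2, mean = 13/2 ≈ 6.500
  cycle 1 → 0 → 1: weight = 13, length = 2, mean = 13/2 ≈ 6.500
Minimum mean = 2.000, attained e.g. along the cycle 0 → 0 with weight 2 and length 1. So λ(A) = 2/1 = 2.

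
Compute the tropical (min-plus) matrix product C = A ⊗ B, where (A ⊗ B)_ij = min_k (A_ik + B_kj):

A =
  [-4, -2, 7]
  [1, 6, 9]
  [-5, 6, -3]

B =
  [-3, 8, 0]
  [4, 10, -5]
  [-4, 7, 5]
A ⊗ B =
  [-7, 4, -7]
  [-2, 9, 1]
  [-8, 3, -5]

Apply the min-plus product entry-by-entry:
  C[0][0] = min over k of (A[0][0] + B[0][0] = -4 + -3 = -7, A[0][1] + B[1][0] = -2 + 4 = 2, A[0][2] + B[2][0] = 7 + -4 = 3) = -7 (attained at k = 0)
  C[0][1] = min over k of (A[0][0] + B[0][1] = -4 + 8 = 4, A[0][1] + B[1][1] = -2 + 10 = 8, A[0][2] + B[2][1] = 7 + 7 = 14) = 4 (attained at k = 0)
  C[0][2] = min over k of (A[0][0] + B[0][2] = -4 + 0 = -4, A[0][1] + B[1][2] = -2 + -5 = -7, A[0][2] + B[2][2] = 7 + 5 = 12) = -7 (attained at k = 1)
  C[1][0] = min over k of (A[1][0] + B[0][0] = 1 + -3 = -2, A[1][1] + B[1][0] = 6 + 4 = 10, A[1][2] + B[2][0] = 9 + -4 = 5) = -2 (attained at k = 0)
  C[1][1] = min over k of (A[1][0] + B[0][1] = 1 + 8 = 9, A[1][1] + B[1][1] = 6 + 10 = 16, A[1][2] + B[2][1] = 9 + 7 = 16) = 9 (attained at k = 0)
  C[1][2] = min over k of (A[1][0] + B[0][2] = 1 + 0 = 1, A[1][1] + B[1][2] = 6 + -5 = 1, A[1][2] + B[2][2] = 9 + 5 = 14) = 1 (attained at k = 0)
  C[2][0] = min over k of (A[2][0] + B[0][0] = -5 + -3 = -8, A[2][1] + B[1][0] = 6 + 4 = 10, A[2][2] + B[2][0] = -3 + -4 = -7) = -8 (attained at k = 0)
  C[2][1] = min over k of (A[2][0] + B[0][1] = -5 + 8 = 3, A[2][1] + B[1][1] = 6 + 10 = 16, A[2][2] + B[2][1] = -3 + 7 = 4) = 3 (attained at k = 0)
  C[2][2] = min over k of (A[2][0] + B[0][2] = -5 + 0 = -5, A[2][1] + B[1][2] = 6 + -5 = 1, A[2][2] + B[2][2] = -3 + 5 = 2) = -5 (attained at k = 0)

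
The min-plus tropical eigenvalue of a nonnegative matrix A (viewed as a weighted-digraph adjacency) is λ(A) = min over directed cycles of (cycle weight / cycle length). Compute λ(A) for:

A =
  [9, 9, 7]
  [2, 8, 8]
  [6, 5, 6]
λ(A) = 14/3

Enumerate directed cycles and compute their means (weight / length). Sample:
  cycle 0 → 0: weight = 9, length = 1, mean = 9/1 ≈ 9.000
  cycle 1 → 1: weight = 8, length = 1, mean = 8/1 ≈ 8.000
  cycle 2 → 2: weight = 6, length = 1, mean = 6/1 ≈ 6.000
  cycle 0 → 1 → 0: weight = 11, length = 2, mean = 11/2 ≈ 5.500
  cycle 0 → 2 → 0: weight = 13, length = 2, mean = 13/2 ≈ 6.500
  cycle 1 → 0 → 1: weight = 11, length = 2, mean = 11/2 ≈ 5.500
Minimum mean = 4.667, attained e.g. along the cycle 0 → 2 → 1 → 0 with weight 14 and length 3. So λ(A) = 14/3 = 14/3.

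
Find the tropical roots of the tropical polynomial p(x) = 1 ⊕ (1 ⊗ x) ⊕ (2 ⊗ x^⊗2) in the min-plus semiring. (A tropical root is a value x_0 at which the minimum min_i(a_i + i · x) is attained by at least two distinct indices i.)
Roots: {-1, 0}

Each tropical root is a break point of the lower envelope of the lines y = a_i + i · x (there are 3 lines, with slopes 0, 1, ..., 2). Only the lines that attain the minimum somewhere contribute to roots; other lines are dominated. Here the surviving (envelope) indices are i = 2, i = 1, i = 0.
Intersections between consecutive envelope lines give the roots: for adjacent envelope indices i < j the intersection is x = (a_i − a_j) / (j − i). Reading off the sorted break points: {-1, 0}.
Verification: at each break x_0, at least two indices attain the minimum of min_i(a_i + i · x_0).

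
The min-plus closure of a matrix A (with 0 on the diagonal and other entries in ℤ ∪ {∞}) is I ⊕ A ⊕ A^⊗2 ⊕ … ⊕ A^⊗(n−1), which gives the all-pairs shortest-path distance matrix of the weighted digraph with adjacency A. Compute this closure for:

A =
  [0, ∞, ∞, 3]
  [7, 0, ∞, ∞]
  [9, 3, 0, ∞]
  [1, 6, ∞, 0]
Closure =
  [0, 9, ∞, 3]
  [7, 0, ∞, 10]
  [9, 3, 0, 12]
  [1, 6, ∞, 0]

This is the Floyd-Warshall all-pairs shortest-path computation. For each intermediate vertex k = 0, 1, …, 3, update dist[i][j] ← min(dist[i][j], dist[i][k] + dist[k][j]). The final matrix gives, for each (i, j), the minimum total weight of any directed path from i to j (possibly empty when i = j).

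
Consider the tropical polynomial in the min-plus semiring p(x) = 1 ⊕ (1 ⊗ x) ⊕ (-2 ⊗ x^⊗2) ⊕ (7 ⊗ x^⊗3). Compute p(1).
p(1) = 0

A tropical monomial a ⊗ x^⊗i evaluates to a + i · x. Evaluating each term at x = 1:
  Term 0 contributes 1 + 0 · 1 = 1
  Term 1 contributes 1 + 1 · 1 = 2
  Term 2 contributes -2 + 2 · 1 = 0
  Term 3 contributes 7 + 3 · 1 = 10
p(1) = ⊕ of these = min[1, 2, 0, 10] = 0.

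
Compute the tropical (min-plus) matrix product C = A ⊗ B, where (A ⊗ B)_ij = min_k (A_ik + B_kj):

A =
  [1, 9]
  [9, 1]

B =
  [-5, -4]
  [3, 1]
A ⊗ B =
  [-4, -3]
  [4, 2]

Apply the min-plus product entry-by-entry:
  C[0][0] = min over k of (A[0][0] + B[0][0] = 1 + -5 = -4, A[0][1] + B[1][0] = 9 + 3 = 12) = -4 (attained at k = 0)
  C[0][1] = min over k of (A[0][0] + B[0][1] = 1 + -4 = -3, A[0][1] + B[1][1] = 9 + 1 = 10) = -3 (attained at k = 0)
  C[1][0] = min over k of (A[1][0] + B[0][0] = 9 + -5 = 4, A[1][1] + B[1][0] = 1 + 3 = 4) = 4 (attained at k = 0)
  C[1][1] = min over k of (A[1][0] + B[0][1] = 9 + -4 = 5, A[1][1] + B[1][1] = 1 + 1 = 2) = 2 (attained at k = 1)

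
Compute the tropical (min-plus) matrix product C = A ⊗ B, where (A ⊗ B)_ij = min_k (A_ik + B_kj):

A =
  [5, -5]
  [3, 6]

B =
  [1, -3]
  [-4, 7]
A ⊗ B =
  [-9, 2]
  [2, 0]

Apply the min-plus product entry-by-entry:
  C[0][0] = min over k of (A[0][0] + B[0][0] = 5 + 1 = 6, A[0][1] + B[1][0] = -5 + -4 = -9) = -9 (attained at k = 1)
  C[0][1] = min over k of (A[0][0] + B[0][1] = 5 + -3 = 2, A[0][1] + B[1][1] = -5 + 7 = 2) = 2 (attained at k = 0)
  C[1][0] = min over k of (A[1][0] + B[0][0] = 3 + 1 = 4, A[1][1] + B[1][0] = 6 + -4 = 2) = 2 (attained at k = 1)
  C[1][1] = min over k of (A[1][0] + B[0][1] = 3 + -3 = 0, A[1][1] + B[1][1] = 6 + 7 = 13) = 0 (attained at k = 0)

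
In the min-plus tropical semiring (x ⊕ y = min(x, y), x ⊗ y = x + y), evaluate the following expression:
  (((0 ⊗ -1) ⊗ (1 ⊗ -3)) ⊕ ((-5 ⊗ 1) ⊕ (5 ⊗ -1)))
(((0 ⊗ -1) ⊗ (1 ⊗ -3)) ⊕ ((-5 ⊗ 1) ⊕ (5 ⊗ -1))) = -4

Expand innermost to outermost. Recall ⊕ takes the minimum of its arguments and ⊗ takes their sum. Working out the expression (((0 ⊗ -1) ⊗ (1 ⊗ -3)) ⊕ ((-5 ⊗ 1) ⊕ (5 ⊗ -1))) gives -4.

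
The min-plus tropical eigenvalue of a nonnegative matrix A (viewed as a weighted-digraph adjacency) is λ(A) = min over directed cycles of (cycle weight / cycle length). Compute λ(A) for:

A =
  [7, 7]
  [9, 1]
λ(A) = 1

Enumerate directed cycles and compute their means (weight / length). Sample:
  cycle 0 → 0: weight = 7, length = 1, mean = 7/1 ≈ 7.000
  cycle 1 → 1: weight = 1, length = 1, mean = 1/1 ≈ 1.000
  cycle 0 → 1 → 0: weight = 16, length = 2, mean = 16/2 ≈ 8.000
  cycle 1 → 0 → 1: weight = 16, length = 2, mean = 16/2 ≈ 8.000
Minimum mean = 1.000, attained e.g. along the cycle 1 → 1 with weight 1 and length 1. So λ(A) = 1/1 = 1.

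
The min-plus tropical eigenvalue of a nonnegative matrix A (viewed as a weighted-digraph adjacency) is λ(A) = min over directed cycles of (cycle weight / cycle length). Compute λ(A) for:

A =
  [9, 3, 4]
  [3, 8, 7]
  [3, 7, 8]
λ(A) = 3

Enumerate directed cycles and compute their means (weight / length). Sample:
  cycle 0 → 0: weight = 9, length = 1, mean = 9/1 ≈ 9.000
  cycle 1 → 1: weight = 8, length = 1, mean = 8/1 ≈ 8.000
  cycle 2 → 2: weight = 8, length = 1, mean = 8/1 ≈ 8.000
  cycle 0 → 1 → 0: weight = 6, length = 2, mean = 6/2 ≈ 3.000
  cycle 0 → 2 → 0: weight = 7, length = 2, mean = 7/2 ≈ 3.500
  cycle 1 → 0 → 1: weight = 6, length = 2, mean = 6/2 ≈ 3.000
Minimum mean = 3.000, attained e.g. along the cycle 0 → 1 → 0 with weight 6 and length 2. So λ(A) = 6/2 = 3.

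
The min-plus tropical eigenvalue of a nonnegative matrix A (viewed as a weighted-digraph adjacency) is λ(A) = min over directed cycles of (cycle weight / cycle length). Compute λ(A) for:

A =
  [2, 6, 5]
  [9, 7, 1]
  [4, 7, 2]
λ(A) = 2

Enumerate directed cycles and compute their means (weight / length). Sample:
  cycle 0 → 0: weight = 2, length = 1, mean = 2/1 ≈ 2.000
  cycle 1 → 1: weight = 7, length = 1, mean = 7/1 ≈ 7.000
  cycle 2 → 2: weight = 2, length = 1, mean = 2/1 ≈ 2.000
  cycle 0 → 1 → 0: weight = 15, length = 2, mean = 15/2 ≈ 7.500
  cycle 0 → 2 → 0: weight = 9, length = 2, mean = 9/2 ≈ 4.500
  cycle 1 → 0 → 1: weight = 15, length = 2, mean = 15/2 ≈ 7.500
Minimum mean = 2.000, attained e.g. along the cycle 0 → 0 with weight 2 and length 1. So λ(A) = 2/1 = 2.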